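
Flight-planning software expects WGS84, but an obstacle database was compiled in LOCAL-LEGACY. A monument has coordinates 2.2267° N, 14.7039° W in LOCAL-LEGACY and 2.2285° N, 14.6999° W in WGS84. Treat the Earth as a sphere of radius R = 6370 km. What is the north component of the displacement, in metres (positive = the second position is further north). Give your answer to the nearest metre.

Δφ = 2.2285° − 2.2267° = +0.0018°; Δλ = -14.6999° − -14.7039° = +0.0040°.
1° along a meridian = πR/180 = 111177 m.
ΔN = Δφ × 111177 = 200.1 m; ΔE = Δλ × 111177 × cos(2.2267°) = +0.0040 × 111177 × 0.999245 = 444.4 m.

ΔN = 200 m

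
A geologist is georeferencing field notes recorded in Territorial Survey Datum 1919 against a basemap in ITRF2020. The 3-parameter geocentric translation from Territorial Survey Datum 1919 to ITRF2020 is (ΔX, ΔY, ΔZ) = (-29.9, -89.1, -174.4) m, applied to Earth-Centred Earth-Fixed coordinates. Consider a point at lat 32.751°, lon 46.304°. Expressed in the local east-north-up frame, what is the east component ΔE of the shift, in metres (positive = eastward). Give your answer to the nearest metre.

ΔE = -40 m

At φ = 32.751°, λ = 46.304°: sin φ = 0.540989, cos φ = 0.841030, sin λ = 0.723015, cos λ = 0.690832.
ΔE = −sin λ·ΔX + cos λ·ΔY = −(0.723015)·(-29.9) + (0.690832)·(-89.1) = -39.93 m.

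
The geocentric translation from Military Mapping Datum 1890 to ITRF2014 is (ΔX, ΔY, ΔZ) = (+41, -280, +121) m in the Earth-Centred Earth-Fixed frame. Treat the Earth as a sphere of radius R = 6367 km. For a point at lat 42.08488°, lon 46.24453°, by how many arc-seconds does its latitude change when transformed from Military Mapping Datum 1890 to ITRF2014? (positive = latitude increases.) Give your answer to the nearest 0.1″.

sin φ = 0.670231, cos φ = 0.742153, sin λ = 0.722298, cos λ = 0.691582.
North component: ΔN = −sin φ cos λ·ΔX − sin φ sin λ·ΔY + cos φ·ΔZ = −(0.670231)(0.691582)(41) − (0.670231)(0.722298)(-280) + (0.742153)(121) = 206.35 m.
1° of latitude spans πR/180 = 111125 m, so Δφ = 206.35 / 111125 × 3600 = 6.685″.

Δφ = 6.7″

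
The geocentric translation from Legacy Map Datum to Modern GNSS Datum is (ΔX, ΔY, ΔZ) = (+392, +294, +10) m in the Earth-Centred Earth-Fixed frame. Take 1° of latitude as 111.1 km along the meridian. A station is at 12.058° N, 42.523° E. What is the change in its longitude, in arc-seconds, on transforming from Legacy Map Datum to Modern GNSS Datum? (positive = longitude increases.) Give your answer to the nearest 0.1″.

sin φ = 0.208902, cos φ = 0.977937, sin λ = 0.675886, cos λ = 0.737006.
East component: ΔE = −sin λ·ΔX + cos λ·ΔY = −(0.675886)(392) + (0.737006)(294) = -48.27 m.
1° of latitude spans 111100 m; at latitude φ, 1° of longitude spans that × cos φ = 108648.8 m, so Δλ = -48.27 / 108648.8 × 3600 = -1.599″.

Δλ = -1.6″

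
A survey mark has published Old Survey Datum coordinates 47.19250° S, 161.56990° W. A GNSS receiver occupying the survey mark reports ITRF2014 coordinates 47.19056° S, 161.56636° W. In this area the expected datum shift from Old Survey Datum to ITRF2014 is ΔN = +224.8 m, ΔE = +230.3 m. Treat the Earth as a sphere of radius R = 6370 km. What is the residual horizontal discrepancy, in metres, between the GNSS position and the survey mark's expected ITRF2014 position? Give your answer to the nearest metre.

38 m

Observed coordinate differences: Δφ = +0.00194°, Δλ = +0.00354°.
Converting to metres (1° lat = 111177 m, cos φ = 0.679537): observed ΔN = 215.7 m, observed ΔE = 267.4 m.
Subtracting the expected shift leaves a residual of 215.7 − (224.8) = -9.1 m north and 267.4 − (230.3) = 37.1 m east.
Residual distance = √((-9.1)² + 37.1²) = 38.2 m.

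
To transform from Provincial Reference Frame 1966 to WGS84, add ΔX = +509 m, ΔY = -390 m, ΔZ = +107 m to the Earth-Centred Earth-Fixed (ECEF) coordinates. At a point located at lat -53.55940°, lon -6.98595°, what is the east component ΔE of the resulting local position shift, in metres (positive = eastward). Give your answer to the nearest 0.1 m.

At φ = -53.55940°, λ = -6.98595°: sin φ = -0.804473, cos φ = 0.593989, sin λ = -0.121626, cos λ = 0.992576.
ΔE = −sin λ·ΔX + cos λ·ΔY = −(-0.121626)·(509) + (0.992576)·(-390) = -325.20 m.

ΔE = -325.2 m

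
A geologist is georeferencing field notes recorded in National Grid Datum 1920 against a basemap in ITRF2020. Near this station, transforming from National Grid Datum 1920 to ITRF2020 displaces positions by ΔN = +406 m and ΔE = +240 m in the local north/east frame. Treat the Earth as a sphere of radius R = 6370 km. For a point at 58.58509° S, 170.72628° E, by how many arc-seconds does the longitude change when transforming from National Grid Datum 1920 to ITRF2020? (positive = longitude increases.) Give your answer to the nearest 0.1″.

At latitude -58.58509°, cos φ = 0.521232.
One radian of longitude at latitude φ spans R cos φ, so Δλ = ΔE / (R cos φ) = 240.0 / (6370000 × 0.521232) = 7.2284e-05 rad = 14.910″.

Δλ = 14.9″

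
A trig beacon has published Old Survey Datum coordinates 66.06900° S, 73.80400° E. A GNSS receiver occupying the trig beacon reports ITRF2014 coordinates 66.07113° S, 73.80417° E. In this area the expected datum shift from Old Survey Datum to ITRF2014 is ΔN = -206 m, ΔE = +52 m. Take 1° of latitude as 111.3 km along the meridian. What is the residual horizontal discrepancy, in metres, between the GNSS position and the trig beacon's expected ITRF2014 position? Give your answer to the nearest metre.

Observed coordinate differences: Δφ = -0.00213°, Δλ = +0.00017°.
Converting to metres (1° lat = 111300 m, cos φ = 0.405636): observed ΔN = -237.1 m, observed ΔE = 7.7 m.
Subtracting the expected shift leaves a residual of -237.1 − (-206) = -31.1 m north and 7.7 − (52) = -44.3 m east.
Residual distance = √((-31.1)² + (-44.3)²) = 54.1 m.

54 m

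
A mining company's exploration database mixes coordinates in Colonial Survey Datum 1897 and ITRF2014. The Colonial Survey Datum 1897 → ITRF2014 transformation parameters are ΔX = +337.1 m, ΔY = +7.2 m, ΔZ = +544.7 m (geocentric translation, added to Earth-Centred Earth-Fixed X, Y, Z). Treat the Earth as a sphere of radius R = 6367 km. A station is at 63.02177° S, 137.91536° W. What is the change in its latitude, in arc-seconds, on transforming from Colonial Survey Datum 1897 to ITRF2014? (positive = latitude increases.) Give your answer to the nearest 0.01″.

Δφ = 0.64″

sin φ = -0.891179, cos φ = 0.453652, sin λ = -0.670228, cos λ = -0.742156.
North component: ΔN = −sin φ cos λ·ΔX − sin φ sin λ·ΔY + cos φ·ΔZ = −(-0.891179)(-0.742156)(337.1) − (-0.891179)(-0.670228)(7.2) + (0.453652)(544.7) = 19.85 m.
1° of latitude spans πR/180 = 111125 m, so Δφ = 19.85 / 111125 × 3600 = 0.643″.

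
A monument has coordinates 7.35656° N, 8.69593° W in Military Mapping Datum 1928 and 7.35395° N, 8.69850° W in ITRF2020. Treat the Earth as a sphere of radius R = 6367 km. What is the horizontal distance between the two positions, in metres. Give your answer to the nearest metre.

Δφ = 7.35395° − 7.35656° = -0.00261°; Δλ = -8.69850° − -8.69593° = -0.00257°.
1° along a meridian = πR/180 = 111125 m.
ΔN = Δφ × 111125 = -290.0 m; ΔE = Δλ × 111125 × cos(7.35656°) = -0.00257 × 111125 × 0.991769 = -283.2 m.
Distance = √(ΔE² + ΔN²) = √((-283.2)² + (-290.0)²) = 405.4 m.

405 m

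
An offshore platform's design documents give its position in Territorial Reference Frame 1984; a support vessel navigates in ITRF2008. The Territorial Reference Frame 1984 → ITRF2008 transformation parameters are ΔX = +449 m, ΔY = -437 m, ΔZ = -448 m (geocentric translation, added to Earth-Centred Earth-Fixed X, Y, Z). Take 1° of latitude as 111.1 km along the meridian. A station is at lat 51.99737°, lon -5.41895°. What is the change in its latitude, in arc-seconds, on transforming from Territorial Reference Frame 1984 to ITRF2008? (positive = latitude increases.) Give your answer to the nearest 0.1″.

Δφ = -21.4″

sin φ = 0.787982, cos φ = 0.615698, sin λ = -0.094438, cos λ = 0.995531.
North component: ΔN = −sin φ cos λ·ΔX − sin φ sin λ·ΔY + cos φ·ΔZ = −(0.787982)(0.995531)(449) − (0.787982)(-0.094438)(-437) + (0.615698)(-448) = -660.57 m.
1° of latitude spans 111100 m, so Δφ = -660.57 / 111100 × 3600 = -21.405″.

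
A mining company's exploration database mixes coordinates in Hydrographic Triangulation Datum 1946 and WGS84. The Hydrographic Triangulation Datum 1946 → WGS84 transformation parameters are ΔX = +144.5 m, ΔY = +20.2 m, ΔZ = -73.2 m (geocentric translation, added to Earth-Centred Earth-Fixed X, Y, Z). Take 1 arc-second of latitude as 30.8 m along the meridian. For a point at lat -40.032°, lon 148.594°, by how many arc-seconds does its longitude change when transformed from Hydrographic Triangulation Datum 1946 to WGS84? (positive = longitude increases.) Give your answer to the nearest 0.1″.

Δλ = -3.9″

sin φ = -0.643215, cos φ = 0.765685, sin λ = 0.521099, cos λ = -0.853496.
East component: ΔE = −sin λ·ΔX + cos λ·ΔY = −(0.521099)(144.5) + (-0.853496)(20.2) = -92.54 m.
1° of latitude spans 3600 × 30.80 = 110880 m; at latitude φ, 1° of longitude spans that × cos φ = 84899.2 m, so Δλ = -92.54 / 84899.2 × 3600 = -3.924″.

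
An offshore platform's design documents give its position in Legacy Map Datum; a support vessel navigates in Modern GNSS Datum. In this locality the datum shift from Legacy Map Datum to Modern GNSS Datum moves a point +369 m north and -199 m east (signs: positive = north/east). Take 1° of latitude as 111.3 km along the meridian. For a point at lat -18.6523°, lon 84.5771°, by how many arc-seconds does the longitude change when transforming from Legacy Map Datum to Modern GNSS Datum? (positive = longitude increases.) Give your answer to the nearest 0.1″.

At latitude -18.6523°, cos φ = 0.947477.
1° of longitude at this latitude = 111.3 × cos φ = 105.45 km, so Δλ = -199.0 / 105454.2 = -0.0018871° = -6.793″.

Δλ = -6.8″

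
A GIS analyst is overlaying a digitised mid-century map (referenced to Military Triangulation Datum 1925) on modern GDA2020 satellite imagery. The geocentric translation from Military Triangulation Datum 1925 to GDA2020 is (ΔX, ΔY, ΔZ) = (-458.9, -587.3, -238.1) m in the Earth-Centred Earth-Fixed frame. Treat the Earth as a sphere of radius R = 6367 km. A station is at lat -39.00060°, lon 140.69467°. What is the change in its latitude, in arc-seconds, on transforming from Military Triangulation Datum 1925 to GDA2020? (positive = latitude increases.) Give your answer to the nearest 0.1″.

sin φ = -0.629329, cos φ = 0.777139, sin λ = 0.633453, cos λ = -0.773781.
North component: ΔN = −sin φ cos λ·ΔX − sin φ sin λ·ΔY + cos φ·ΔZ = −(-0.629329)(-0.773781)(-458.9) − (-0.629329)(0.633453)(-587.3) + (0.777139)(-238.1) = -195.70 m.
1° of latitude spans πR/180 = 111125 m, so Δφ = -195.70 / 111125 × 3600 = -6.340″.

Δφ = -6.3″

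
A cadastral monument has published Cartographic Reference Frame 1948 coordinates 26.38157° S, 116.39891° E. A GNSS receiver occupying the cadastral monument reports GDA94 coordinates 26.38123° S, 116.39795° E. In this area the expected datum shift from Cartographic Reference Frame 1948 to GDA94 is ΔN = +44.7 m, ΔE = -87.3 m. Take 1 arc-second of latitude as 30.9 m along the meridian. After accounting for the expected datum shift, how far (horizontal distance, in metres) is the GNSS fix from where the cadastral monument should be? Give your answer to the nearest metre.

Observed coordinate differences: Δφ = +0.00034°, Δλ = -0.00096°.
Converting to metres (1° lat = 111240 m, cos φ = 0.895855): observed ΔN = 37.8 m, observed ΔE = -95.7 m.
Subtracting the expected shift leaves a residual of 37.8 − (44.7) = -6.9 m north and -95.7 − (-87.3) = -8.4 m east.
Residual distance = √((-6.9)² + (-8.4)²) = 10.8 m.

11 m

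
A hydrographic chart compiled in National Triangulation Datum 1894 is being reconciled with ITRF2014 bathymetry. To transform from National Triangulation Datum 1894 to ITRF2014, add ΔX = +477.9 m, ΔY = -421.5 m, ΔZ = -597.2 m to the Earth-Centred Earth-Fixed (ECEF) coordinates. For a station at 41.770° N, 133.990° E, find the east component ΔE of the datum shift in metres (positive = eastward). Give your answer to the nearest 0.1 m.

ΔE = -51.1 m

The local east axis at (φ, λ) is (−sin λ, cos λ, 0), so ΔE = −sin(133.990°)·477.9 + cos(133.990°)·(-421.5) = -51.08 m.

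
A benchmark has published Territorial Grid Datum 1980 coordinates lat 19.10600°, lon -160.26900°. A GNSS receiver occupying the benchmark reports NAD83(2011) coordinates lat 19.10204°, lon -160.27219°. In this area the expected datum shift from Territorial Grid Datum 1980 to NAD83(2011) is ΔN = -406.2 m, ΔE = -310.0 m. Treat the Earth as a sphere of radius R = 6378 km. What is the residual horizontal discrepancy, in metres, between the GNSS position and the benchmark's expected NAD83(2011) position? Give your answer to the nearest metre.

43 m

Observed coordinate differences: Δφ = -0.00396°, Δλ = -0.00319°.
Converting to metres (1° lat = 111317 m, cos φ = 0.944915): observed ΔN = -440.8 m, observed ΔE = -335.5 m.
Subtracting the expected shift leaves a residual of -440.8 − (-406.2) = -34.6 m north and -335.5 − (-310.0) = -25.5 m east.
Residual distance = √((-34.6)² + (-25.5)²) = 43.0 m.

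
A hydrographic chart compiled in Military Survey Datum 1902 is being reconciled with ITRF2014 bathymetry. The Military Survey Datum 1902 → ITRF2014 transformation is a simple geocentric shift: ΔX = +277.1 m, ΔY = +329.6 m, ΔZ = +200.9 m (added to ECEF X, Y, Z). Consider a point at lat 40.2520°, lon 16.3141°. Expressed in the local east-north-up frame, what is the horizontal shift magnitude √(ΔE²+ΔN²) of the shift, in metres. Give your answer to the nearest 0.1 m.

251.0 m

At φ = 40.2520°, λ = 16.3141°: sin φ = 0.646151, cos φ = 0.763210, sin λ = 0.280903, cos λ = 0.959736.
ΔE = −sin λ·ΔX + cos λ·ΔY = −(0.280903)·(277.1) + (0.959736)·(329.6) = 238.49 m.
ΔN = −sin φ cos λ·ΔX − sin φ sin λ·ΔY + cos φ·ΔZ = −(0.646151)(0.959736)(277.1) − (0.646151)(0.280903)(329.6) + (0.763210)(200.9) = -78.33 m.
Horizontal magnitude = √(ΔE² + ΔN²) = √(238.49² + (-78.33)²) = 251.03 m.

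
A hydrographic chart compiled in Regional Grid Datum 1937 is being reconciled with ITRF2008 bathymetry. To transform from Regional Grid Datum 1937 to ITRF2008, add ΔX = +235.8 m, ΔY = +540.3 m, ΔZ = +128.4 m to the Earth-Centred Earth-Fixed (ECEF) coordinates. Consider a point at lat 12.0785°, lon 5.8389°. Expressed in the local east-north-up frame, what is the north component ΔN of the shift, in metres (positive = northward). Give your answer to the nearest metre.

The local north axis is (−sin φ cos λ, −sin φ sin λ, cos φ), giving ΔN = -49.086 − 11.502 + 125.557 = 64.97 m.

ΔN = 65 m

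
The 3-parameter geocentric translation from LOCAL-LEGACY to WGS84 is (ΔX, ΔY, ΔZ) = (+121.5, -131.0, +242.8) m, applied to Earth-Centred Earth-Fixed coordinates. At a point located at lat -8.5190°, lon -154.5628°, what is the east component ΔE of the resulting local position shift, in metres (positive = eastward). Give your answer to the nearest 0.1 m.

ΔE = 170.5 m

The local east axis at (φ, λ) is (−sin λ, cos λ, 0), so ΔE = −sin(-154.5628°)·121.5 + cos(-154.5628°)·(-131.0) = 170.49 m.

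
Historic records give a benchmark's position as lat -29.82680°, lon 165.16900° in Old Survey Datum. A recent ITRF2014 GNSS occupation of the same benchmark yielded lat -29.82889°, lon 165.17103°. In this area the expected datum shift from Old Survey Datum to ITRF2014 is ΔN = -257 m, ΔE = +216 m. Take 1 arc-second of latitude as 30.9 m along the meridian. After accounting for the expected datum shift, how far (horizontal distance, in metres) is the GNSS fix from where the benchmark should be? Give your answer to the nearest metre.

Observed coordinate differences: Δφ = -0.00209°, Δλ = +0.00203°.
Converting to metres (1° lat = 111240 m, cos φ = 0.867533): observed ΔN = -232.5 m, observed ΔE = 195.9 m.
Subtracting the expected shift leaves a residual of -232.5 − (-257) = 24.5 m north and 195.9 − (216) = -20.1 m east.
Residual distance = √(24.5² + (-20.1)²) = 31.7 m.

32 m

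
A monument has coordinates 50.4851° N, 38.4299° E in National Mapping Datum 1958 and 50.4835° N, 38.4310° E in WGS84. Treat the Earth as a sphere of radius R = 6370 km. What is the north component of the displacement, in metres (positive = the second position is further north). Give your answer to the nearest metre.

Δφ = 50.4835° − 50.4851° = -0.0016°; Δλ = 38.4310° − 38.4299° = +0.0011°.
1° along a meridian = πR/180 = 111177 m.
ΔN = Δφ × 111177 = -177.9 m; ΔE = Δλ × 111177 × cos(50.4851°) = +0.0011 × 111177 × 0.636279 = 77.8 m.

ΔN = -178 m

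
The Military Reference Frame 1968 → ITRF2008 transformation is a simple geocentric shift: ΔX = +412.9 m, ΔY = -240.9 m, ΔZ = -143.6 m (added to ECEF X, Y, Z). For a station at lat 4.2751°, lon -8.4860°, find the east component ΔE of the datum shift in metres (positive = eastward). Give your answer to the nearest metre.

At φ = 4.2751°, λ = -8.4860°: sin φ = 0.074545, cos φ = 0.997218, sin λ = -0.147568, cos λ = 0.989052.
ΔE = −sin λ·ΔX + cos λ·ΔY = −(-0.147568)·(412.9) + (0.989052)·(-240.9) = -177.33 m.

ΔE = -177 m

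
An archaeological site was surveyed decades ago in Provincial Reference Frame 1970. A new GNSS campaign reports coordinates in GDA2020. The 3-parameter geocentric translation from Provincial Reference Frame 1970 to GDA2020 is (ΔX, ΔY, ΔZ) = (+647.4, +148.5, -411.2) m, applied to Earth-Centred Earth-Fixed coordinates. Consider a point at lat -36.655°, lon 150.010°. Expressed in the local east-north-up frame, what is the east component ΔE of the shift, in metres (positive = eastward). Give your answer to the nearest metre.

ΔE = -452 m

The local east axis at (φ, λ) is (−sin λ, cos λ, 0), so ΔE = −sin(150.010°)·647.4 + cos(150.010°)·148.5 = -452.22 m.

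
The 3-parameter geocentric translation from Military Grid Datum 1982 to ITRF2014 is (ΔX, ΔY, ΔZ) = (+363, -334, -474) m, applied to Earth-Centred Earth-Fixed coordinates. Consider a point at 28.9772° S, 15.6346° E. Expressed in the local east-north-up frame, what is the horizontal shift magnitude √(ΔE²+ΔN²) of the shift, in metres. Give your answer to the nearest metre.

509 m

At φ = -28.9772°, λ = 15.6346°: sin φ = -0.484462, cos φ = 0.874813, sin λ = 0.269501, cos λ = 0.963000.
ΔE = −sin λ·ΔX + cos λ·ΔY = −(0.269501)·(363) + (0.963000)·(-334) = -419.47 m.
ΔN = −sin φ cos λ·ΔX − sin φ sin λ·ΔY + cos φ·ΔZ = −(-0.484462)(0.963000)(363) − (-0.484462)(0.269501)(-334) + (0.874813)(-474) = -288.92 m.
Horizontal magnitude = √(ΔE² + ΔN²) = √((-419.47)² + (-288.92)²) = 509.34 m.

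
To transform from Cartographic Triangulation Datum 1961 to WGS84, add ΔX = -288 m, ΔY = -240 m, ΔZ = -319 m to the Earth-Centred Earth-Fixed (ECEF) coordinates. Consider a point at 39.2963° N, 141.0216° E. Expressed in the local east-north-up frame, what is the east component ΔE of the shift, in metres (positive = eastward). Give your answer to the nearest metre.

ΔE = 368 m

The local east axis at (φ, λ) is (−sin λ, cos λ, 0), so ΔE = −sin(141.0216°)·(-288) + cos(141.0216°)·(-240) = 367.73 m.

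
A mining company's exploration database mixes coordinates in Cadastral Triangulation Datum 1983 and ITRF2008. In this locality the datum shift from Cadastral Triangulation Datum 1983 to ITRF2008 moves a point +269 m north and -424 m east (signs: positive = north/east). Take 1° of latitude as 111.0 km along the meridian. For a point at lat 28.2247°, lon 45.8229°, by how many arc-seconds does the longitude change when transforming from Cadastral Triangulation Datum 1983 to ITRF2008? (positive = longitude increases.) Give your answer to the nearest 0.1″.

Δλ = -15.6″

At latitude 28.2247°, cos φ = 0.881100.
1° of longitude at this latitude = 111.0 × cos φ = 97.80 km, so Δλ = -424.0 / 97802.1 = -0.0043353° = -15.607″.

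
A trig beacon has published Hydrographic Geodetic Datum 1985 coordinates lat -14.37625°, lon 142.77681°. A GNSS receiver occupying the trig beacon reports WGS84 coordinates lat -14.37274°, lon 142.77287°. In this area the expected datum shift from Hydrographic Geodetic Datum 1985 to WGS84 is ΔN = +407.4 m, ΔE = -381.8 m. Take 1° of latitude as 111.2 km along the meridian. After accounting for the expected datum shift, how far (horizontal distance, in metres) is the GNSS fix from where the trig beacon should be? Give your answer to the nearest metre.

46 m

Observed coordinate differences: Δφ = +0.00351°, Δλ = -0.00394°.
Converting to metres (1° lat = 111200 m, cos φ = 0.968686): observed ΔN = 390.3 m, observed ΔE = -424.4 m.
Subtracting the expected shift leaves a residual of 390.3 − (407.4) = -17.1 m north and -424.4 − (-381.8) = -42.6 m east.
Residual distance = √((-17.1)² + (-42.6)²) = 45.9 m.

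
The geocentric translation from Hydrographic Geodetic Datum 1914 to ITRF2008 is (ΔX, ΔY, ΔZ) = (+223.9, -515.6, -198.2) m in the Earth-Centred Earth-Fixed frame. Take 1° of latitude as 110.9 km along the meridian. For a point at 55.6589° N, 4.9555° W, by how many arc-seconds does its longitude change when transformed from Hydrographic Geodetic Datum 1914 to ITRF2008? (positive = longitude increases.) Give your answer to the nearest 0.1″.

sin φ = 0.825694, cos φ = 0.564118, sin λ = -0.086382, cos λ = 0.996262.
East component: ΔE = −sin λ·ΔX + cos λ·ΔY = −(-0.086382)(223.9) + (0.996262)(-515.6) = -494.33 m.
1° of latitude spans 110900 m; at latitude φ, 1° of longitude spans that × cos φ = 62560.7 m, so Δλ = -494.33 / 62560.7 × 3600 = -28.446″.

Δλ = -28.4″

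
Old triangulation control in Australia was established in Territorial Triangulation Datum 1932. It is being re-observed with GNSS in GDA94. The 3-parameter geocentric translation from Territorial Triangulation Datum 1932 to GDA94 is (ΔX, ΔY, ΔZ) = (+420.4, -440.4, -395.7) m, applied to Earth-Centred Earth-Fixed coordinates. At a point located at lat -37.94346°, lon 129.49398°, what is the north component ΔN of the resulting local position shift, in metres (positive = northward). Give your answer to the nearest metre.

ΔN = -685 m

At φ = -37.94346°, λ = 129.49398°: sin φ = -0.614884, cos φ = 0.788618, sin λ = 0.771691, cos λ = -0.635997.
ΔN = −sin φ cos λ·ΔX − sin φ sin λ·ΔY + cos φ·ΔZ = −(-0.614884)(-0.635997)(420.4) − (-0.614884)(0.771691)(-440.4) + (0.788618)(-395.7) = -685.43 m.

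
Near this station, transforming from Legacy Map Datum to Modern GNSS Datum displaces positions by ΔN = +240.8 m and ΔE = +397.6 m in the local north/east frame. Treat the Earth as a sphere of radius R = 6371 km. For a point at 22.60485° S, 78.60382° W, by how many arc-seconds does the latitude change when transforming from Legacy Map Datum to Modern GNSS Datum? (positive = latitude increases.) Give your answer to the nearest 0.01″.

On a sphere of radius R, 1 rad of latitude = R, so Δφ = ΔN / R = 240.8 / 6371000 = 3.7796e-05 rad = 7.796″.

Δφ = 7.80″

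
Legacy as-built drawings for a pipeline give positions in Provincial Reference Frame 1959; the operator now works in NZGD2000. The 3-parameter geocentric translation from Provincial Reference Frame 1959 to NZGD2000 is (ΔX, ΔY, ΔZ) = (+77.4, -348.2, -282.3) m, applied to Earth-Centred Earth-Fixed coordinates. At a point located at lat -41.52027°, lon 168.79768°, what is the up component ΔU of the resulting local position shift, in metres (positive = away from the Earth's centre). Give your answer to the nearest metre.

The local up (radial) axis is (cos φ cos λ, cos φ sin λ, sin φ), giving ΔU = -56.847 − 50.648 + 187.132 = 79.64 m.

ΔU = 80 m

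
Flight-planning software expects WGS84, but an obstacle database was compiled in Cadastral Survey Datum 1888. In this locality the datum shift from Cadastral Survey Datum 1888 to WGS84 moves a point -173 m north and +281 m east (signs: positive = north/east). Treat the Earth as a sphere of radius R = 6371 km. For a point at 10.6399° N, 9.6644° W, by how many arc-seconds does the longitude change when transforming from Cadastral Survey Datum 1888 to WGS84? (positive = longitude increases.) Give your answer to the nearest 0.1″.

At latitude 10.6399°, cos φ = 0.982807.
One radian of longitude at latitude φ spans R cos φ, so Δλ = ΔE / (R cos φ) = 281.0 / (6371000 × 0.982807) = 4.4878e-05 rad = 9.257″.

Δλ = 9.3″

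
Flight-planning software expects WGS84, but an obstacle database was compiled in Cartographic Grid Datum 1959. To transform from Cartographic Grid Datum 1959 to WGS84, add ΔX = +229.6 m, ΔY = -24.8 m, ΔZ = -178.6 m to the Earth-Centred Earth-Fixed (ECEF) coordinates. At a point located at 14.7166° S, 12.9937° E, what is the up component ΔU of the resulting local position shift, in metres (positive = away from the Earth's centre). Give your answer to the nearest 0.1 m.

At φ = -14.7166°, λ = 12.9937°: sin φ = -0.254038, cos φ = 0.967194, sin λ = 0.224844, cos λ = 0.974395.
ΔU = cos φ cos λ·ΔX + cos φ sin λ·ΔY + sin φ·ΔZ = (0.967194)(0.974395)(229.6) + (0.967194)(0.224844)(-24.8) + (-0.254038)(-178.6) = 256.36 m.

ΔU = 256.4 m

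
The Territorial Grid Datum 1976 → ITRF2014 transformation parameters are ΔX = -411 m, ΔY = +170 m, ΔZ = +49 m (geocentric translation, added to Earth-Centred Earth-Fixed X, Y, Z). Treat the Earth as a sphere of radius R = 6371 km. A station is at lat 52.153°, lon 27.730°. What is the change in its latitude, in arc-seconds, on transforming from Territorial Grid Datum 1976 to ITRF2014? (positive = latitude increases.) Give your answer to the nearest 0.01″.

sin φ = 0.789652, cos φ = 0.613555, sin λ = 0.465306, cos λ = 0.885150.
North component: ΔN = −sin φ cos λ·ΔX − sin φ sin λ·ΔY + cos φ·ΔZ = −(0.789652)(0.885150)(-411) − (0.789652)(0.465306)(170) + (0.613555)(49) = 254.87 m.
1° of latitude spans πR/180 = 111195 m, so Δφ = 254.87 / 111195 × 3600 = 8.252″.

Δφ = 8.25″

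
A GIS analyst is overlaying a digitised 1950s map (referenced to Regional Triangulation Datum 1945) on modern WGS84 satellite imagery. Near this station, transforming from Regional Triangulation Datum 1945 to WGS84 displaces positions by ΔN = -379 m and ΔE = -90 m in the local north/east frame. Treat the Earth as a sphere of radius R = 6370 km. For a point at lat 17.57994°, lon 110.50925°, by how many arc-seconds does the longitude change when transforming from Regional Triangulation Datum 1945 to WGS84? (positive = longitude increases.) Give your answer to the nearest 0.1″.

Δλ = -3.1″

At latitude 17.57994°, cos φ = 0.953296.
One radian of longitude at latitude φ spans R cos φ, so Δλ = ΔE / (R cos φ) = -90.0 / (6370000 × 0.953296) = -1.4821e-05 rad = -3.057″.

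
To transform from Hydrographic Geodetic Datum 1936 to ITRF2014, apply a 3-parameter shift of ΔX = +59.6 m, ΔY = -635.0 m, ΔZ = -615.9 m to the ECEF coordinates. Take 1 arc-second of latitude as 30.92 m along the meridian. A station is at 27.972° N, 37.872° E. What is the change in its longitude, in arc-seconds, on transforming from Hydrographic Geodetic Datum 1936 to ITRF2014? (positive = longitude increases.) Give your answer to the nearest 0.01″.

Δλ = -19.70″

sin φ = 0.469040, cos φ = 0.883177, sin λ = 0.613900, cos λ = 0.789384.
East component: ΔE = −sin λ·ΔX + cos λ·ΔY = −(0.613900)(59.6) + (0.789384)(-635.0) = -537.85 m.
1° of latitude spans 3600 × 30.92 = 111312 m; at latitude φ, 1° of longitude spans that × cos φ = 98308.2 m, so Δλ = -537.85 / 98308.2 × 3600 = -19.696″.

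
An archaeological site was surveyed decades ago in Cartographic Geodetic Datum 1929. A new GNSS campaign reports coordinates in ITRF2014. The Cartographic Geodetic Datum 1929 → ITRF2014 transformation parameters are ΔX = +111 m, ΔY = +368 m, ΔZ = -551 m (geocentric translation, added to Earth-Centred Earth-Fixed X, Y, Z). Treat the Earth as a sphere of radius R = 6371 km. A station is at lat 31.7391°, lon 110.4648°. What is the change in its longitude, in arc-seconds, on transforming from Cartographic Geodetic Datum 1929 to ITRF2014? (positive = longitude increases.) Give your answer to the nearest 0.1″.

sin φ = 0.526052, cos φ = 0.850452, sin λ = 0.936887, cos λ = -0.349632.
East component: ΔE = −sin λ·ΔX + cos λ·ΔY = −(0.936887)(111) + (-0.349632)(368) = -232.66 m.
1° of latitude spans πR/180 = 111195 m; at latitude φ, 1° of longitude spans that × cos φ = 94566.0 m, so Δλ = -232.66 / 94566.0 × 3600 = -8.857″.

Δλ = -8.9″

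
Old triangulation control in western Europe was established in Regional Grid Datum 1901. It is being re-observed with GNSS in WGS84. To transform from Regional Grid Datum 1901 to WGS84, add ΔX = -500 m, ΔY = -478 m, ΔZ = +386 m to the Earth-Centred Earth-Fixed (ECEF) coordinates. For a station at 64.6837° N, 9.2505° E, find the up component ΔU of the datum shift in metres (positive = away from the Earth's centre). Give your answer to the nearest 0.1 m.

The local up (radial) axis is (cos φ cos λ, cos φ sin λ, sin φ), giving ΔU = -211.027 − 32.858 + 348.929 = 105.04 m.

ΔU = 105.0 m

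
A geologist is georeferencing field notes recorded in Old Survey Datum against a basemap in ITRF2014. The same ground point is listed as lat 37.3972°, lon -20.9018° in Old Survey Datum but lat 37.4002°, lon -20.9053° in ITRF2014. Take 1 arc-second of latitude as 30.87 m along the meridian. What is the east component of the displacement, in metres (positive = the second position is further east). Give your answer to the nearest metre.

Δφ = 37.4002° − 37.3972° = +0.0030°; Δλ = -20.9053° − -20.9018° = -0.0035°.
1° of latitude = 3600 × 30.87 = 111132 m.
ΔN = Δφ × 111132 = 333.4 m; ΔE = Δλ × 111132 × cos(37.3972°) = -0.0035 × 111132 × 0.794444 = -309.0 m.

ΔE = -309 m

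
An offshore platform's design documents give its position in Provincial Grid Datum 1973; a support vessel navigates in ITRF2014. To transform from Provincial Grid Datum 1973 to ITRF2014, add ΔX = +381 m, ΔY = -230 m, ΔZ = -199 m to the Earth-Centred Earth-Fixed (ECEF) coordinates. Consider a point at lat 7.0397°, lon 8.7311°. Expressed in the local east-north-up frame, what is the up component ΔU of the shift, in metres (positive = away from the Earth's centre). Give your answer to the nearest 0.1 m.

At φ = 7.0397°, λ = 8.7311°: sin φ = 0.122557, cos φ = 0.992461, sin λ = 0.151797, cos λ = 0.988412.
ΔU = cos φ cos λ·ΔX + cos φ sin λ·ΔY + sin φ·ΔZ = (0.992461)(0.988412)(381) + (0.992461)(0.151797)(-230) + (0.122557)(-199) = 314.71 m.

ΔU = 314.7 m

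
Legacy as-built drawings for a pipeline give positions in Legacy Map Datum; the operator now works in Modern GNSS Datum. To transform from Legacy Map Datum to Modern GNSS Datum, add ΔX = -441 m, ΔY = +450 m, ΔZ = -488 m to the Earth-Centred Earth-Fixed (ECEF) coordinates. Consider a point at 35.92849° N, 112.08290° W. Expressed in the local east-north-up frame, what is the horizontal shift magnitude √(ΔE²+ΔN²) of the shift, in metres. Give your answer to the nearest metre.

629 m

At φ = 35.92849°, λ = -112.08290°: sin φ = 0.586775, cos φ = 0.809750, sin λ = -0.926641, cos λ = -0.375948.
ΔE = −sin λ·ΔX + cos λ·ΔY = −(-0.926641)·(-441) + (-0.375948)·(450) = -577.83 m.
ΔN = −sin φ cos λ·ΔX − sin φ sin λ·ΔY + cos φ·ΔZ = −(0.586775)(-0.375948)(-441) − (0.586775)(-0.926641)(450) + (0.809750)(-488) = -247.76 m.
Horizontal magnitude = √(ΔE² + ΔN²) = √((-577.83)² + (-247.76)²) = 628.70 m.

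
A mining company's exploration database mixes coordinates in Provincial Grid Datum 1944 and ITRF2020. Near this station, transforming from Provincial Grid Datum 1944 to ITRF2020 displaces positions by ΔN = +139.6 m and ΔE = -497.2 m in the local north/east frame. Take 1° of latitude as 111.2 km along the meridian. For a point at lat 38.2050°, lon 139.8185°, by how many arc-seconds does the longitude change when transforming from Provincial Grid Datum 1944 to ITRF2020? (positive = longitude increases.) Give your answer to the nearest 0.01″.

At latitude 38.2050°, cos φ = 0.785803.
1° of longitude at this latitude = 111.2 × cos φ = 87.38 km, so Δλ = -497.2 / 87381.3 = -0.0056900° = -20.484″.

Δλ = -20.48″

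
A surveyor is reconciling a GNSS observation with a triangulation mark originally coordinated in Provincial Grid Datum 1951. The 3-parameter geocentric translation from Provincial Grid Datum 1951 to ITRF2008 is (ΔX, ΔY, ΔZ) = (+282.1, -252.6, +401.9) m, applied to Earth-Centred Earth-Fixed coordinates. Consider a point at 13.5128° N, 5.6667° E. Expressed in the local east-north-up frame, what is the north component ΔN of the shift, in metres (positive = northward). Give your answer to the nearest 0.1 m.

ΔN = 331.0 m

The local north axis is (−sin φ cos λ, −sin φ sin λ, cos φ), giving ΔN = -65.594 + 5.828 + 390.775 = 331.01 m.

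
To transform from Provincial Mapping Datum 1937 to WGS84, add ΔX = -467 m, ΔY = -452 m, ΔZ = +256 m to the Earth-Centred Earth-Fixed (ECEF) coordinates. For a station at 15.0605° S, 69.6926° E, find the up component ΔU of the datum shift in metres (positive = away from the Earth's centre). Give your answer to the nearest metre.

At φ = -15.0605°, λ = 69.6926°: sin φ = -0.259839, cos φ = 0.965652, sin λ = 0.937844, cos λ = 0.347057.
ΔU = cos φ cos λ·ΔX + cos φ sin λ·ΔY + sin φ·ΔZ = (0.965652)(0.347057)(-467) + (0.965652)(0.937844)(-452) + (-0.259839)(256) = -632.37 m.

ΔU = -632 m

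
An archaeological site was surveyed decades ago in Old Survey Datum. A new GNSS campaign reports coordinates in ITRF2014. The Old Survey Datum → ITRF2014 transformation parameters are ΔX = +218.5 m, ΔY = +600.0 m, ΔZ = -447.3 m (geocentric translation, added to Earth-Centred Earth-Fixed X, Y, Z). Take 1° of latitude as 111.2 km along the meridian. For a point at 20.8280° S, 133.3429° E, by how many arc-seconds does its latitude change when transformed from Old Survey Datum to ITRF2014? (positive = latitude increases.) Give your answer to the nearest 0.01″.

Δφ = -10.24″

sin φ = -0.355564, cos φ = 0.934652, sin λ = 0.727259, cos λ = -0.686363.
North component: ΔN = −sin φ cos λ·ΔX − sin φ sin λ·ΔY + cos φ·ΔZ = −(-0.355564)(-0.686363)(218.5) − (-0.355564)(0.727259)(600.0) + (0.934652)(-447.3) = -316.24 m.
1° of latitude spans 111200 m, so Δφ = -316.24 / 111200 × 3600 = -10.238″.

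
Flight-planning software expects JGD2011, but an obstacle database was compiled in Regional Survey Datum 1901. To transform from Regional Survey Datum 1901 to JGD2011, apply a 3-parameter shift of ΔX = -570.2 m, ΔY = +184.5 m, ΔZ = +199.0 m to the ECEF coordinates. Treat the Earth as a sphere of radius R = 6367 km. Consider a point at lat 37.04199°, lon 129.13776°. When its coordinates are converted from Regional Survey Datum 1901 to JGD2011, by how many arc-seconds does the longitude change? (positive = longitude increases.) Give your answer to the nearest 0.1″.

sin φ = 0.602400, cos φ = 0.798194, sin λ = 0.775631, cos λ = -0.631187.
East component: ΔE = −sin λ·ΔX + cos λ·ΔY = −(0.775631)(-570.2) + (-0.631187)(184.5) = 325.81 m.
1° of latitude spans πR/180 = 111125 m; at latitude φ, 1° of longitude spans that × cos φ = 88699.4 m, so Δλ = 325.81 / 88699.4 × 3600 = 13.224″.

Δλ = 13.2″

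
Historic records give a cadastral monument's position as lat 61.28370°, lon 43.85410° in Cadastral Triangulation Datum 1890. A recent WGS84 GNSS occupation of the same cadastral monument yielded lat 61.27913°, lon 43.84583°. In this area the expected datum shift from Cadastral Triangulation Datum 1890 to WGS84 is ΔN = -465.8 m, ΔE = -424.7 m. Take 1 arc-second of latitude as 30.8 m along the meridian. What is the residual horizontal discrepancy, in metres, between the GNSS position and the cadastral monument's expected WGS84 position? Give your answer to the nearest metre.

44 m

Observed coordinate differences: Δφ = -0.00457°, Δλ = -0.00827°.
Converting to metres (1° lat = 110880 m, cos φ = 0.480473): observed ΔN = -506.7 m, observed ΔE = -440.6 m.
Subtracting the expected shift leaves a residual of -506.7 − (-465.8) = -40.9 m north and -440.6 − (-424.7) = -15.9 m east.
Residual distance = √((-40.9)² + (-15.9)²) = 43.9 m.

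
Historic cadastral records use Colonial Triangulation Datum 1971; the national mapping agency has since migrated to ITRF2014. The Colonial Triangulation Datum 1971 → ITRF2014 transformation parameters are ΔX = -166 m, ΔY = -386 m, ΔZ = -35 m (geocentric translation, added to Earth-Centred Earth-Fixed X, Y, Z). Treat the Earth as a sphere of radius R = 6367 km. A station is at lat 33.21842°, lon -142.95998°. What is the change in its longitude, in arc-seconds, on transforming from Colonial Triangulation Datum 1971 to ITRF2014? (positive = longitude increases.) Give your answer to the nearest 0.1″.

sin φ = 0.547832, cos φ = 0.836588, sin λ = -0.602373, cos λ = -0.798215.
East component: ΔE = −sin λ·ΔX + cos λ·ΔY = −(-0.602373)(-166) + (-0.798215)(-386) = 208.12 m.
1° of latitude spans πR/180 = 111125 m; at latitude φ, 1° of longitude spans that × cos φ = 92966.0 m, so Δλ = 208.12 / 92966.0 × 3600 = 8.059″.

Δλ = 8.1″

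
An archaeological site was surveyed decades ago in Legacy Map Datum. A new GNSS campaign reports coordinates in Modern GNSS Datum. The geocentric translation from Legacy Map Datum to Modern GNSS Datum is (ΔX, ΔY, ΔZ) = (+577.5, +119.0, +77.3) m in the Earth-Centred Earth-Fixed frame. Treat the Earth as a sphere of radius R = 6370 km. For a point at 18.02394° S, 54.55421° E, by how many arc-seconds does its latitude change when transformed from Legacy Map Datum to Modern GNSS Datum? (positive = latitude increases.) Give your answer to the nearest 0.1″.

Δφ = 6.7″

sin φ = -0.309414, cos φ = 0.950927, sin λ = 0.814665, cos λ = 0.579932.
North component: ΔN = −sin φ cos λ·ΔX − sin φ sin λ·ΔY + cos φ·ΔZ = −(-0.309414)(0.579932)(577.5) − (-0.309414)(0.814665)(119.0) + (0.950927)(77.3) = 207.13 m.
1° of latitude spans πR/180 = 111177 m, so Δφ = 207.13 / 111177 × 3600 = 6.707″.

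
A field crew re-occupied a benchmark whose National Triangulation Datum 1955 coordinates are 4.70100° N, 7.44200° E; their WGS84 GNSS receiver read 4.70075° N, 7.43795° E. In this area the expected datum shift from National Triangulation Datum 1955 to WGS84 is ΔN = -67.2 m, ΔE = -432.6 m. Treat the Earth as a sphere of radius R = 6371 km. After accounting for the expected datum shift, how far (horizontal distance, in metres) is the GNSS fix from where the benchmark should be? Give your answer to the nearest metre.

Observed coordinate differences: Δφ = -0.00025°, Δλ = -0.00405°.
Converting to metres (1° lat = 111195 m, cos φ = 0.996636): observed ΔN = -27.8 m, observed ΔE = -448.8 m.
Subtracting the expected shift leaves a residual of -27.8 − (-67.2) = 39.4 m north and -448.8 − (-432.6) = -16.2 m east.
Residual distance = √(39.4² + (-16.2)²) = 42.6 m.

43 m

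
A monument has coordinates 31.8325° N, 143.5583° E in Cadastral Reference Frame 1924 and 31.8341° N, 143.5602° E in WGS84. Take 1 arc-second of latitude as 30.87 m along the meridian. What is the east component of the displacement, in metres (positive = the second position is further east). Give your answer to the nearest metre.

ΔE = 179 m

Δφ = 31.8341° − 31.8325° = +0.0016°; Δλ = 143.5602° − 143.5583° = +0.0019°.
1° of latitude = 3600 × 30.87 = 111132 m.
ΔN = Δφ × 111132 = 177.8 m; ΔE = Δλ × 111132 × cos(31.8325°) = +0.0019 × 111132 × 0.849594 = 179.4 m.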